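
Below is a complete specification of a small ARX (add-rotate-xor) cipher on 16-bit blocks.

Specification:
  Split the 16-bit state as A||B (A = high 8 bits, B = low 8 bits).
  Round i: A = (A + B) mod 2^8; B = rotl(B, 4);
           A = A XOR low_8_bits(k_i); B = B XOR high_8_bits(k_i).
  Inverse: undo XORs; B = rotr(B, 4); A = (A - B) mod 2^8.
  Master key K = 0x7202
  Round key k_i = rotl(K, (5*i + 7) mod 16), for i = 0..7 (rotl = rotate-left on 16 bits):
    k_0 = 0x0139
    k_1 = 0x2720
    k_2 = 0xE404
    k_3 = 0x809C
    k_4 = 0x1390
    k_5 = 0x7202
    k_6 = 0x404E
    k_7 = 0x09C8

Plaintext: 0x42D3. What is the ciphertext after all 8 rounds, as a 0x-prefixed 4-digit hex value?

s_0 = plaintext = 0x42D3
s_1 = Round(s_0, k_0) = 0x2C3C
s_2 = Round(s_1, k_1) = 0x48E4
s_3 = Round(s_2, k_2) = 0x28AA
s_4 = Round(s_3, k_3) = 0x4E2A
s_5 = Round(s_4, k_4) = 0xE8B1
s_6 = Round(s_5, k_5) = 0x9B69
s_7 = Round(s_6, k_6) = 0x4AD6
s_8 = Round(s_7, k_7) = 0xE864

0xE864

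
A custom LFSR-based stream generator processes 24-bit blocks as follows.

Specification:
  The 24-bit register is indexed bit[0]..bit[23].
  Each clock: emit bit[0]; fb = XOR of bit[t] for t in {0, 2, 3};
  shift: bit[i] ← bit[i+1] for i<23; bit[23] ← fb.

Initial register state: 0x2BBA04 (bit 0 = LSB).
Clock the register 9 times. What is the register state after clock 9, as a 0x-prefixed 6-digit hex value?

reg_0 = 0x2BBA04
clock 1: out=0, reg = 0x95DD02
clock 2: out=0, reg = 0x4AEE81
clock 3: out=1, reg = 0xA57740
clock 4: out=0, reg = 0x52BBA0
clock 5: out=0, reg = 0x295DD0
clock 6: out=0, reg = 0x14AEE8
clock 7: out=0, reg = 0x8A5774
clock 8: out=0, reg = 0xC52BBA
clock 9: out=0, reg = 0xE295DD

0xE295DD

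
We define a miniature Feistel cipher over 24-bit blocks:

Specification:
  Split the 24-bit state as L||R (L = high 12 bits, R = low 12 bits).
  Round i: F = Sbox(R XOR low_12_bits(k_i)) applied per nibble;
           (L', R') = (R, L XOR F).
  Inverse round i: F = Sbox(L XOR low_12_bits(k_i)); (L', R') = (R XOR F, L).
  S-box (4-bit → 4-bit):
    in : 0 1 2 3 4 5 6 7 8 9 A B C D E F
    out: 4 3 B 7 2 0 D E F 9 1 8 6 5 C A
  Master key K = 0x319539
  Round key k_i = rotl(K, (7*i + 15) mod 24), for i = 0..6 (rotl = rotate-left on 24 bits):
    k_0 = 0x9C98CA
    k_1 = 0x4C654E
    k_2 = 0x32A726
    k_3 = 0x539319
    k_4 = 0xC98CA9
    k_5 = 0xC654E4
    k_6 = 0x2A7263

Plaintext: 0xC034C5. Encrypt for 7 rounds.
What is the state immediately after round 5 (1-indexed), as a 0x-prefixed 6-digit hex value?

s_0 = plaintext = 0xC034C5
s_1 = Round(s_0, k_0) = 0x4C5A49
s_2 = Round(s_1, k_1) = 0xA49E8B
s_3 = Round(s_2, k_2) = 0xE8B35C
s_4 = Round(s_3, k_3) = 0x35CAAB
s_5 = Round(s_4, k_4) = 0xAABE17
s_6 = Round(s_5, k_5) = 0xE17B0C
s_7 = Round(s_6, k_6) = 0xB0C7CD

0xAABE17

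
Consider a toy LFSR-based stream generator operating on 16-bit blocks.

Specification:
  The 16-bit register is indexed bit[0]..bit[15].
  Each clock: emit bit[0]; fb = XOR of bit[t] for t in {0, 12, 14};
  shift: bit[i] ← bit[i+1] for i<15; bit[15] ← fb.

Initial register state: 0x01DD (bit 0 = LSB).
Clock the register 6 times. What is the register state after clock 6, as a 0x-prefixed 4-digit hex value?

0xA407

reg_0 = 0x01DD
clock 1: out=1, reg = 0x80EE
clock 2: out=0, reg = 0x4077
clock 3: out=1, reg = 0x203B
clock 4: out=1, reg = 0x901D
clock 5: out=1, reg = 0x480E
clock 6: out=0, reg = 0xA407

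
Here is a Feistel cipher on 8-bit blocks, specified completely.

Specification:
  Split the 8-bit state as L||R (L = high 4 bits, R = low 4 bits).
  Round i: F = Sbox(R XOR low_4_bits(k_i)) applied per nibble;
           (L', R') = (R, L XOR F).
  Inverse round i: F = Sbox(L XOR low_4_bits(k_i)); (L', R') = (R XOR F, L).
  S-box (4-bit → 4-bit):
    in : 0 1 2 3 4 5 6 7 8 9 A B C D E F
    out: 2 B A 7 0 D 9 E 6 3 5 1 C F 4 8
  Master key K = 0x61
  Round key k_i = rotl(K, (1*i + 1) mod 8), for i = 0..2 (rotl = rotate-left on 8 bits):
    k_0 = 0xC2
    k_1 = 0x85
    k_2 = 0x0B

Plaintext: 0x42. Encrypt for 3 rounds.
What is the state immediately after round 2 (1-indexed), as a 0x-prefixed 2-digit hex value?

0x65

s_0 = plaintext = 0x42
s_1 = Round(s_0, k_0) = 0x26
s_2 = Round(s_1, k_1) = 0x65
s_3 = Round(s_2, k_2) = 0x52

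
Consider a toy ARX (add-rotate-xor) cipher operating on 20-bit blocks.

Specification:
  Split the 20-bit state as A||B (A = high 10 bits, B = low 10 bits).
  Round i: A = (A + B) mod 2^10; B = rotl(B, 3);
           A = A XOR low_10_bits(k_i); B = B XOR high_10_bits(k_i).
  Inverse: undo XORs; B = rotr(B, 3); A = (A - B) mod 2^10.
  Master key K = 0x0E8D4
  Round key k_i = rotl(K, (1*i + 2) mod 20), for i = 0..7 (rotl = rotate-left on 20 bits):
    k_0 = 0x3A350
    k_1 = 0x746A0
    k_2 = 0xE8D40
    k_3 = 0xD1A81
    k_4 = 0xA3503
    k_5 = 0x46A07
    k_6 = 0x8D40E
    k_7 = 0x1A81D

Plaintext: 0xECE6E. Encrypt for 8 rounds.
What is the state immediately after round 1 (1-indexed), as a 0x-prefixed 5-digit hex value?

s_0 = plaintext = 0xECE6E
s_1 = Round(s_0, k_0) = 0x5C79C
s_2 = Round(s_1, k_1) = 0xEB536
s_3 = Round(s_2, k_2) = 0x68E11
s_4 = Round(s_3, k_3) = 0x4D7CA
s_5 = Round(s_4, k_4) = 0x7F0DA
s_6 = Round(s_5, k_5) = 0x347CB
s_7 = Round(s_6, k_6) = 0x2486A
s_8 = Round(s_7, k_7) = 0x3873A

0x5C79C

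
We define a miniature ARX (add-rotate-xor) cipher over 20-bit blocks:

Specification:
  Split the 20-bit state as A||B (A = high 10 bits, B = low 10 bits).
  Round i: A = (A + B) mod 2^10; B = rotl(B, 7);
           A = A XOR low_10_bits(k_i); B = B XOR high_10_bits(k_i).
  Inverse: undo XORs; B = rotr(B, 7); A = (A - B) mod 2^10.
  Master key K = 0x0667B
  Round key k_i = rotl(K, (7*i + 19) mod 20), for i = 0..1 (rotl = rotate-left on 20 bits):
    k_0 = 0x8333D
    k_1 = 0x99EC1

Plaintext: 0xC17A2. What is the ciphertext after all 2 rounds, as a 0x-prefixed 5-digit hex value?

s_0 = plaintext = 0xC17A2
s_1 = Round(s_0, k_0) = 0x66B78
s_2 = Round(s_1, k_1) = 0xF4E08

0xF4E08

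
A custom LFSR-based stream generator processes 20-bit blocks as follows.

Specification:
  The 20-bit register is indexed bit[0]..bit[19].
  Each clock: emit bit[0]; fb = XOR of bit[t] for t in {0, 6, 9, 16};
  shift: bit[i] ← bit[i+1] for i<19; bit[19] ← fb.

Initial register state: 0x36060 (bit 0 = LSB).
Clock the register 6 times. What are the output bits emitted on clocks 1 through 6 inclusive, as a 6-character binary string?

reg_0 = 0x36060
clock 1: out=0, reg = 0x1B030
clock 2: out=0, reg = 0x8D818
clock 3: out=0, reg = 0x46C0C
clock 4: out=0, reg = 0x23606
clock 5: out=0, reg = 0x91B03
clock 6: out=1, reg = 0xC8D81

000001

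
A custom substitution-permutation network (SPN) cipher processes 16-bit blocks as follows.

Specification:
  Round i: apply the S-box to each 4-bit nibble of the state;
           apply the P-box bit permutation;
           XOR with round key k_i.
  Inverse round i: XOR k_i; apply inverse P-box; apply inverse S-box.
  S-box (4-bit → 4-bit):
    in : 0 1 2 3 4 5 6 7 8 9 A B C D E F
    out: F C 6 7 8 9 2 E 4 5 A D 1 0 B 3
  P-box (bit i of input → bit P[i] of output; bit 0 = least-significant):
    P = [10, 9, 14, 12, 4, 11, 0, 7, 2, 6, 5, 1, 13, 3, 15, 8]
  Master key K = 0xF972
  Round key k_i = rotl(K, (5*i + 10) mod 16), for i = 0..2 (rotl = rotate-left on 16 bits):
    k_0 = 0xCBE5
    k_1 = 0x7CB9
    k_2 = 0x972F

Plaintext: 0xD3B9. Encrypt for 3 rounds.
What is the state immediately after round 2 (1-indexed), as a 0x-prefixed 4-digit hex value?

s_0 = plaintext = 0xD3B9
s_1 = Round(s_0, k_0) = 0x8F10
s_2 = Round(s_1, k_1) = 0xAA7C
s_3 = Round(s_2, k_2) = 0x9AE4

0xAA7C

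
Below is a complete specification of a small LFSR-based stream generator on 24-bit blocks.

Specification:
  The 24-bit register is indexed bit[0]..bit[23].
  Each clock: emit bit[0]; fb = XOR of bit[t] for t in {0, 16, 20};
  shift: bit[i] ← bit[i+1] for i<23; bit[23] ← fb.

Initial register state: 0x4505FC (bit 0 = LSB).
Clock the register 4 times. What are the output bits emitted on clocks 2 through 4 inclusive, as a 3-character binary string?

011

reg_0 = 0x4505FC
clock 1: out=0, reg = 0xA282FE
clock 2: out=0, reg = 0x51417F
clock 3: out=1, reg = 0xA8A0BF
clock 4: out=1, reg = 0xD4505F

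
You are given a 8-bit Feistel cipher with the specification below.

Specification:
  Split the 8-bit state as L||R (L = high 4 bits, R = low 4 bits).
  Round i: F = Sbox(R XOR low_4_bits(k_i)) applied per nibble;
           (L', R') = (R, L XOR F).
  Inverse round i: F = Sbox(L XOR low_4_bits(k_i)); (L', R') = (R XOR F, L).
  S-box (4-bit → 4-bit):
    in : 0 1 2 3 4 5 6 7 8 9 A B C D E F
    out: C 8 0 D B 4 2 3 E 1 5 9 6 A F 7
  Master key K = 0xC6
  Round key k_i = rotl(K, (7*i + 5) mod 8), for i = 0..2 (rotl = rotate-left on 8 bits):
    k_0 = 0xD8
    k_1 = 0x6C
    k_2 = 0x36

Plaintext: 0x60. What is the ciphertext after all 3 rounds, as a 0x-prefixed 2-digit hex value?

0xB2

s_0 = plaintext = 0x60
s_1 = Round(s_0, k_0) = 0x08
s_2 = Round(s_1, k_1) = 0x8B
s_3 = Round(s_2, k_2) = 0xB2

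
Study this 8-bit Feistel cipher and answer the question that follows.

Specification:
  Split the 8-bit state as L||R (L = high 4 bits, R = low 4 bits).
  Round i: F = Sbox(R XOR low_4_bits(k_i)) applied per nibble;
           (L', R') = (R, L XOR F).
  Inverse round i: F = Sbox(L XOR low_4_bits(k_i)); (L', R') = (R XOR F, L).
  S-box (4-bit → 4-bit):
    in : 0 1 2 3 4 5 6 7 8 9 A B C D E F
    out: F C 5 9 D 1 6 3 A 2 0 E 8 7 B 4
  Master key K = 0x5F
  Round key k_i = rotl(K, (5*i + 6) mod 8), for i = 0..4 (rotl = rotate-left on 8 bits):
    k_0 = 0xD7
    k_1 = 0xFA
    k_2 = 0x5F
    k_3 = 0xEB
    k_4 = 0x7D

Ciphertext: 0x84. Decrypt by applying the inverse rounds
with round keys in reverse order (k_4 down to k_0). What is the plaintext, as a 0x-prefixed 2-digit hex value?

0xE0

s_0 = ciphertext = 0x84
s_1 = InvRound(s_0, k_4) = 0x58
s_2 = InvRound(s_1, k_3) = 0x35
s_3 = InvRound(s_2, k_2) = 0xD3
s_4 = InvRound(s_3, k_1) = 0x0D
s_5 = InvRound(s_4, k_0) = 0xE0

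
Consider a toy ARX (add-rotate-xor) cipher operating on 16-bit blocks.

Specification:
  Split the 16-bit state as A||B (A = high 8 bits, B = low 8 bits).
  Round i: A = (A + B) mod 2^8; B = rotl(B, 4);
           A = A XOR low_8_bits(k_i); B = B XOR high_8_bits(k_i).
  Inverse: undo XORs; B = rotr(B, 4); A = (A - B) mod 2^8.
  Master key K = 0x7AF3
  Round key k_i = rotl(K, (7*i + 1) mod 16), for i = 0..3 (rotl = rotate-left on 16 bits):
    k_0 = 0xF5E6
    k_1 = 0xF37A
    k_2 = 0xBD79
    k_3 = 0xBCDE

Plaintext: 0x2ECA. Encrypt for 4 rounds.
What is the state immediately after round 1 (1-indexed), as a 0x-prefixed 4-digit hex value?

s_0 = plaintext = 0x2ECA
s_1 = Round(s_0, k_0) = 0x1E59
s_2 = Round(s_1, k_1) = 0x0D66
s_3 = Round(s_2, k_2) = 0x0ADB
s_4 = Round(s_3, k_3) = 0x3B01

0x1E59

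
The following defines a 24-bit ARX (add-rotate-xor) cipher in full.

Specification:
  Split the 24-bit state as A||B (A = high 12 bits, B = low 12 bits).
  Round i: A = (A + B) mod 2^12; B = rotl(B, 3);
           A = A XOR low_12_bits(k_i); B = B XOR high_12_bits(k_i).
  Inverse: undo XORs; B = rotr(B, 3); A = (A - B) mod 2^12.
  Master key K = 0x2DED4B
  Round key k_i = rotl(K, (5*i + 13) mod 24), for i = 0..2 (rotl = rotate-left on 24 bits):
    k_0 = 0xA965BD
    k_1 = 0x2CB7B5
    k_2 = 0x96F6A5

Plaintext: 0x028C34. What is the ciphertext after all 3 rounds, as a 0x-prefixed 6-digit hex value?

s_0 = plaintext = 0x028C34
s_1 = Round(s_0, k_0) = 0x9E1B30
s_2 = Round(s_1, k_1) = 0x2A4B4E
s_3 = Round(s_2, k_2) = 0xB5731A

0xB5731A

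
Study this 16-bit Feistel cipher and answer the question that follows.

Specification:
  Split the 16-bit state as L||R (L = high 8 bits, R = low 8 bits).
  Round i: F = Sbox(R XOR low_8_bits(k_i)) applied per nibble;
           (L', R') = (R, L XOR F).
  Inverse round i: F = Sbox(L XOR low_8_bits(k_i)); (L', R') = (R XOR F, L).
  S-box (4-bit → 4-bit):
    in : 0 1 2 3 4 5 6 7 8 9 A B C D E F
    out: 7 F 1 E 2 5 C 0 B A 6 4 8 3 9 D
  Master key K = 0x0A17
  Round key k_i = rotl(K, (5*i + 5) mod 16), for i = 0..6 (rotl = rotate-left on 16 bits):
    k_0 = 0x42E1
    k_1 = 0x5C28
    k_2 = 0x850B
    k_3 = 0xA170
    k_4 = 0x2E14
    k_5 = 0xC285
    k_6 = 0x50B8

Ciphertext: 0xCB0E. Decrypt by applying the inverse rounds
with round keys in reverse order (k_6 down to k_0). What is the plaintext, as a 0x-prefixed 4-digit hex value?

s_0 = ciphertext = 0xCB0E
s_1 = InvRound(s_0, k_6) = 0x00CB
s_2 = InvRound(s_1, k_5) = 0x7E00
s_3 = InvRound(s_2, k_4) = 0xC67E
s_4 = InvRound(s_3, k_3) = 0x32C6
s_5 = InvRound(s_4, k_2) = 0x2C32
s_6 = InvRound(s_5, k_1) = 0x402C
s_7 = InvRound(s_6, k_0) = 0x4340

0x4340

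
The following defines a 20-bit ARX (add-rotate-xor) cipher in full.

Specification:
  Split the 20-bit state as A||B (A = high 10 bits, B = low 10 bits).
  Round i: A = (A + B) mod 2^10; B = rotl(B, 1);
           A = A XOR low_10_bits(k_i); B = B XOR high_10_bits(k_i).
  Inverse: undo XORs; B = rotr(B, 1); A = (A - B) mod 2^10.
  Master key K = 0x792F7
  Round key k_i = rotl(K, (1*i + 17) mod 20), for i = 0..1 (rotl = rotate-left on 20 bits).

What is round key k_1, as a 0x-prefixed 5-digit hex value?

0xDE4BD

K = 0x792F7
k_0 = rotl(K, (1*0+17) mod 20) = rotl(K, 17) = 0xEF25E
k_1 = rotl(K, (1*1+17) mod 20) = rotl(K, 18) = 0xDE4BD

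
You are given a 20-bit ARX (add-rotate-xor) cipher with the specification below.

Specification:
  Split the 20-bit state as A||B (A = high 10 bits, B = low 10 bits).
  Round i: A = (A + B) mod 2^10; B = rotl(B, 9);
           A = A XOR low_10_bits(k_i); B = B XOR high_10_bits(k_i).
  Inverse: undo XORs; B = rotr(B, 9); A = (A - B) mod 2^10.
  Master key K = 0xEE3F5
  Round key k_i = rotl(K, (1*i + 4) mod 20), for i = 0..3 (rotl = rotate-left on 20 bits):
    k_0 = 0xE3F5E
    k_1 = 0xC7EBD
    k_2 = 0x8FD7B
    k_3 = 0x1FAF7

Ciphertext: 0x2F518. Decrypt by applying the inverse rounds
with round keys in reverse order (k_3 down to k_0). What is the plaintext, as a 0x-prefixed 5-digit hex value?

s_0 = ciphertext = 0x2F518
s_1 = InvRound(s_0, k_3) = 0xDFACC
s_2 = InvRound(s_1, k_2) = 0x07DE6
s_3 = InvRound(s_2, k_1) = 0x2BDF3
s_4 = InvRound(s_3, k_0) = 0xBE0F9

0xBE0F9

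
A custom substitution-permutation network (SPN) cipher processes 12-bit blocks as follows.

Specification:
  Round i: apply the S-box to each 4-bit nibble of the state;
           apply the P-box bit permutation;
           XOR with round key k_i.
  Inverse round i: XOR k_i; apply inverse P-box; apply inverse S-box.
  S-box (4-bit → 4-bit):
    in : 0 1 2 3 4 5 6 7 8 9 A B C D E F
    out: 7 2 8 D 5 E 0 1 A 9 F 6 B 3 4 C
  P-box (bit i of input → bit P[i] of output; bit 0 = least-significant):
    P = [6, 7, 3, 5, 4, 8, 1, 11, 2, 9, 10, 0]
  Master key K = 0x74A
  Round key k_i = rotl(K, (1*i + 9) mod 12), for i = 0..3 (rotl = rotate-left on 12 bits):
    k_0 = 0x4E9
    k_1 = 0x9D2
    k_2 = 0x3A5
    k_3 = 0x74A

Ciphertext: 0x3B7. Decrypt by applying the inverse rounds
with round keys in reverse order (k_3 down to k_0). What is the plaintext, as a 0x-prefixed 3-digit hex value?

s_0 = ciphertext = 0x3B7
s_1 = InvRound(s_0, k_3) = 0x37A
s_2 = InvRound(s_1, k_2) = 0x940
s_3 = InvRound(s_2, k_1) = 0x641
s_4 = InvRound(s_3, k_0) = 0x165

0x165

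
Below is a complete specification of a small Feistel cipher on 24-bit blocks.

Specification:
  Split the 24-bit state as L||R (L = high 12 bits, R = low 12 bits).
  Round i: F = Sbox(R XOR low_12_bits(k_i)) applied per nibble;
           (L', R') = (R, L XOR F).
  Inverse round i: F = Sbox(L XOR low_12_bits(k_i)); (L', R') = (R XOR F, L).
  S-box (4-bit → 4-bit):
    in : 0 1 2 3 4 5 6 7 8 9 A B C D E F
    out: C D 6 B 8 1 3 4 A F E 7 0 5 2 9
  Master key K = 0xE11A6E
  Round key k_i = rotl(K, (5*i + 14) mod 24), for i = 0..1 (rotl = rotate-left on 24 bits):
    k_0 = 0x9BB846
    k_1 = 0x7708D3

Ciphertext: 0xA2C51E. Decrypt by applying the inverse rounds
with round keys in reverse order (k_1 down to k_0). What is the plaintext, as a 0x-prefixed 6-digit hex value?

s_0 = ciphertext = 0xA2C51E
s_1 = InvRound(s_0, k_1) = 0x387A2C
s_2 = InvRound(s_1, k_0) = 0xD21387

0xD21387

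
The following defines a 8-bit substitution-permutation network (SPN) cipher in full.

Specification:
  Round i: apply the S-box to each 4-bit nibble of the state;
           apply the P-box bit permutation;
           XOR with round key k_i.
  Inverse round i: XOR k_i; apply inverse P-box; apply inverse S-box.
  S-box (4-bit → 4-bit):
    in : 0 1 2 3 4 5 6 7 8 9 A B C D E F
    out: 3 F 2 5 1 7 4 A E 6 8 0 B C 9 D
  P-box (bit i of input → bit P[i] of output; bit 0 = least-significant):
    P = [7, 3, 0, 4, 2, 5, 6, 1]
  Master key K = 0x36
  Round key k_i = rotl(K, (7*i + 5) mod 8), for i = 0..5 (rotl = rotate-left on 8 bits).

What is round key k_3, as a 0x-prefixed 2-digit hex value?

K = 0x36
k_0 = rotl(K, (7*0+5) mod 8) = rotl(K, 5) = 0xC6
k_1 = rotl(K, (7*1+5) mod 8) = rotl(K, 4) = 0x63
k_2 = rotl(K, (7*2+5) mod 8) = rotl(K, 3) = 0xB1
k_3 = rotl(K, (7*3+5) mod 8) = rotl(K, 2) = 0xD8

0xD8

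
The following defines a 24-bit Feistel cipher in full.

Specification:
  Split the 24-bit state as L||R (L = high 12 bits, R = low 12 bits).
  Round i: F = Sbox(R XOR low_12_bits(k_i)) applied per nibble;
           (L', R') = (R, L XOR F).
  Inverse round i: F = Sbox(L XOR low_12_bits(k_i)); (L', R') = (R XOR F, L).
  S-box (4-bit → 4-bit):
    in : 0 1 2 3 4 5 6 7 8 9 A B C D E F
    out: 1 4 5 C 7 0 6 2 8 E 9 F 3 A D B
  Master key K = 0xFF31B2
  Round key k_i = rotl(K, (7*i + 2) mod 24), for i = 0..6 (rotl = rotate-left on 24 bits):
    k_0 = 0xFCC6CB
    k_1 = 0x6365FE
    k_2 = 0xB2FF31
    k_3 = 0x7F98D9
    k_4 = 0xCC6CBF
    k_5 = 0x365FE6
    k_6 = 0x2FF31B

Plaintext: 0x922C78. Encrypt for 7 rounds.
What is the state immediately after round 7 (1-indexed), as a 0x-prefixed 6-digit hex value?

s_0 = plaintext = 0x922C78
s_1 = Round(s_0, k_0) = 0xC780DE
s_2 = Round(s_1, k_1) = 0x0DEC29
s_3 = Round(s_2, k_2) = 0xC29C96
s_4 = Round(s_3, k_3) = 0xC96B52
s_5 = Round(s_4, k_4) = 0xB52E4C
s_6 = Round(s_5, k_5) = 0xE4CFCB
s_7 = Round(s_6, k_6) = 0xFCBDED

0xFCBDED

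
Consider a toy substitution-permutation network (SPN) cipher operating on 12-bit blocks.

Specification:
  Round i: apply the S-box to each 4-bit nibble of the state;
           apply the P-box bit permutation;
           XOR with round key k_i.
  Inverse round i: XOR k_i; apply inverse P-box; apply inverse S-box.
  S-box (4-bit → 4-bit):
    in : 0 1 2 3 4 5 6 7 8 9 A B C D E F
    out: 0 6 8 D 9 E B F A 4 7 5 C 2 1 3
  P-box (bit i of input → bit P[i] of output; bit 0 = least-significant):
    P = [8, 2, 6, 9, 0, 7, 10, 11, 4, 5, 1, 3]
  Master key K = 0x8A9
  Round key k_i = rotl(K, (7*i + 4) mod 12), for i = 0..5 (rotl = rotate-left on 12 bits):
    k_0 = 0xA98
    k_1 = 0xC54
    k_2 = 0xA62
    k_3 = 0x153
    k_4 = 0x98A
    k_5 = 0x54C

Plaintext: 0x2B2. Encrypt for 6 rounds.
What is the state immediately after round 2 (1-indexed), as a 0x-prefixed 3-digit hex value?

s_0 = plaintext = 0x2B2
s_1 = Round(s_0, k_0) = 0xC91
s_2 = Round(s_1, k_1) = 0x81A
s_3 = Round(s_2, k_2) = 0xF8E
s_4 = Round(s_3, k_3) = 0x8E3
s_5 = Round(s_4, k_4) = 0xAE3
s_6 = Round(s_5, k_5) = 0x63F

0x81A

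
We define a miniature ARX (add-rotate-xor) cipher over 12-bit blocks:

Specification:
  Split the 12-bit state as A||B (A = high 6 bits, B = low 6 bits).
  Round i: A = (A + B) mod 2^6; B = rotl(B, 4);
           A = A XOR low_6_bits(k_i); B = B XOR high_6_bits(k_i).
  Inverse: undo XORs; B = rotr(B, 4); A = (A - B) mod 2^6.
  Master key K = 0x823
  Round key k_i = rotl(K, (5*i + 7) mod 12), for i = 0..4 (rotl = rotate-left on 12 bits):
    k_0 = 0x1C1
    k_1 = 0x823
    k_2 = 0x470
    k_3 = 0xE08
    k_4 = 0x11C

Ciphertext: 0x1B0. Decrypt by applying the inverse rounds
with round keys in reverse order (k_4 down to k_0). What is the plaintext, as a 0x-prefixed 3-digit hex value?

0x2AB

s_0 = ciphertext = 0x1B0
s_1 = InvRound(s_0, k_4) = 0x1D3
s_2 = InvRound(s_1, k_3) = 0x86E
s_3 = InvRound(s_2, k_2) = 0x4BF
s_4 = InvRound(s_3, k_1) = 0xD3D
s_5 = InvRound(s_4, k_0) = 0x2AB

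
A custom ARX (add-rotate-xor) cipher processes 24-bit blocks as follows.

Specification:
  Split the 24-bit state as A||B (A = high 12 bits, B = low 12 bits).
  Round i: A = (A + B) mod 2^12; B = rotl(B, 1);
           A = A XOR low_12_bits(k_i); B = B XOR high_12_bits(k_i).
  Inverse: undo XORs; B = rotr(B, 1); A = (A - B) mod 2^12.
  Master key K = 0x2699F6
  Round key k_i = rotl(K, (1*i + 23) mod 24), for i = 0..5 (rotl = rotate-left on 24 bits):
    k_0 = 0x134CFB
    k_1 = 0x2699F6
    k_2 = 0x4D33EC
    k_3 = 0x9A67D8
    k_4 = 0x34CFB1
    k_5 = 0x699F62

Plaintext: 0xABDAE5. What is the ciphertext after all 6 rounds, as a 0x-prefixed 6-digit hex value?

s_0 = plaintext = 0xABDAE5
s_1 = Round(s_0, k_0) = 0x9594FF
s_2 = Round(s_1, k_1) = 0x7AEB97
s_3 = Round(s_2, k_2) = 0x0A93FC
s_4 = Round(s_3, k_3) = 0x37DE5E
s_5 = Round(s_4, k_4) = 0xE6AFF1
s_6 = Round(s_5, k_5) = 0x13997A

0x13997A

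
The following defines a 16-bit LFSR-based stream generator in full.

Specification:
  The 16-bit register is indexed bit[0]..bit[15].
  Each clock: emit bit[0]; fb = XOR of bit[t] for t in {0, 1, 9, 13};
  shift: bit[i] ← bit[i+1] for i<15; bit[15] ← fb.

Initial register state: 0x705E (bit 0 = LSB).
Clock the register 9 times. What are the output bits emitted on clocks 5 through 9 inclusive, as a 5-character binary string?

reg_0 = 0x705E
clock 1: out=0, reg = 0x382F
clock 2: out=1, reg = 0x9C17
clock 3: out=1, reg = 0x4E0B
clock 4: out=1, reg = 0xA705
clock 5: out=1, reg = 0xD382
clock 6: out=0, reg = 0x69C1
clock 7: out=1, reg = 0x34E0
clock 8: out=0, reg = 0x9A70
clock 9: out=0, reg = 0xCD38

10100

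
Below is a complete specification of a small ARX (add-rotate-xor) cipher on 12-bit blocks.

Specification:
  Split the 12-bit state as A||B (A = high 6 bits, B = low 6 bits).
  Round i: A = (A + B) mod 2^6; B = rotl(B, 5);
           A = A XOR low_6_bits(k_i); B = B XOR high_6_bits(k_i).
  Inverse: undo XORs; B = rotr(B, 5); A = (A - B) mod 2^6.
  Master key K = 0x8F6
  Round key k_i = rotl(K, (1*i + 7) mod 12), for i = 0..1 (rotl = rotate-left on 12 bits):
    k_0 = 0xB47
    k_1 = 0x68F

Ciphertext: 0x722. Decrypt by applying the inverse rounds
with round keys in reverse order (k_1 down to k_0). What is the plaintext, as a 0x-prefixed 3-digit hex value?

0xB78

s_0 = ciphertext = 0x722
s_1 = InvRound(s_0, k_1) = 0x8B1
s_2 = InvRound(s_1, k_0) = 0xB78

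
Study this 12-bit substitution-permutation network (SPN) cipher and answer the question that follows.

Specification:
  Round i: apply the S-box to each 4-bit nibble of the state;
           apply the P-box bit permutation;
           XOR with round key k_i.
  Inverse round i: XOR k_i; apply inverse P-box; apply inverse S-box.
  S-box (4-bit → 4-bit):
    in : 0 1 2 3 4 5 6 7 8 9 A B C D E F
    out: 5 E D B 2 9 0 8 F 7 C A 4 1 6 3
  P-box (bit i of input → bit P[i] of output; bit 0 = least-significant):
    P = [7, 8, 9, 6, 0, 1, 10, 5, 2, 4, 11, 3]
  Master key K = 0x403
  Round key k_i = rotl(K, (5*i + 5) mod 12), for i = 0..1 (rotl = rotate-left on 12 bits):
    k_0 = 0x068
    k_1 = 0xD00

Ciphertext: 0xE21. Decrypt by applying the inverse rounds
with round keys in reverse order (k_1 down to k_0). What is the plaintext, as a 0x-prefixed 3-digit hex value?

0xF1C

s_0 = ciphertext = 0xE21
s_1 = InvRound(s_0, k_1) = 0x65E
s_2 = InvRound(s_1, k_0) = 0xF1C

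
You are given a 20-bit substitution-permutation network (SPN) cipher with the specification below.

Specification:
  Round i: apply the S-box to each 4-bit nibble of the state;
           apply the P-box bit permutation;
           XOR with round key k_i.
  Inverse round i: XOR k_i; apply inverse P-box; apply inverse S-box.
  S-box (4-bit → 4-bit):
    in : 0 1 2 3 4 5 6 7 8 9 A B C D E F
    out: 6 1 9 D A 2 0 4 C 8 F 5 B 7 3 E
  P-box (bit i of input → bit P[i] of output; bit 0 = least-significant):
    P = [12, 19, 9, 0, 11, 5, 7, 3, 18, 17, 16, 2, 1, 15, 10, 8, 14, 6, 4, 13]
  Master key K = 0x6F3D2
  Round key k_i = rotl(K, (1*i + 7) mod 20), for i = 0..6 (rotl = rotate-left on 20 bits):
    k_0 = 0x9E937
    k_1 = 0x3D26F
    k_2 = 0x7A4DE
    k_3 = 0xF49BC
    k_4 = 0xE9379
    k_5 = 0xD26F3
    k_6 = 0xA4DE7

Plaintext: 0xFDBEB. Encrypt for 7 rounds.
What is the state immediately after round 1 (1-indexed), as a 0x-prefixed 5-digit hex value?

0xC5745

s_0 = plaintext = 0xFDBEB
s_1 = Round(s_0, k_0) = 0xC5745
s_2 = Round(s_1, k_1) = 0xA3207
s_3 = Round(s_2, k_2) = 0x3C328
s_4 = Round(s_3, k_3) = 0xAA2A3
s_5 = Round(s_4, k_4) = 0xA6C86
s_6 = Round(s_5, k_5) = 0xB462F
s_7 = Round(s_6, k_6) = 0x286FE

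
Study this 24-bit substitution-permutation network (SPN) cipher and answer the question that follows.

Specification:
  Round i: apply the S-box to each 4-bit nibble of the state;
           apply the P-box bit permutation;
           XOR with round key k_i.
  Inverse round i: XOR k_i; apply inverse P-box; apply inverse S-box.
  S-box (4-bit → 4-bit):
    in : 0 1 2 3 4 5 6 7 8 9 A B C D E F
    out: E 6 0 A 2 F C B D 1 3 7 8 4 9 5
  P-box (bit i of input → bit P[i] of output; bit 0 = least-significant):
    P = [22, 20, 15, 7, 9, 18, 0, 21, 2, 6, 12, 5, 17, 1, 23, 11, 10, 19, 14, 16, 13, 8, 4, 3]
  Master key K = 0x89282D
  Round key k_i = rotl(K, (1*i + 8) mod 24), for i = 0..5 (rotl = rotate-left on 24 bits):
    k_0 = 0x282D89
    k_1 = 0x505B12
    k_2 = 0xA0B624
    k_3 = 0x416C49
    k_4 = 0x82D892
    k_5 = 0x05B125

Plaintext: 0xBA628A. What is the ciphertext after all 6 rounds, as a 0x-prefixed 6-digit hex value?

0x008679

s_0 = plaintext = 0xBA628A
s_1 = Round(s_0, k_0) = 0xD00298
s_2 = Round(s_1, k_1) = 0x999180
s_3 = Round(s_2, k_2) = 0x9200E5
s_4 = Round(s_3, k_3) = 0xB1D6AB
s_5 = Round(s_4, k_4) = 0x5E2BA2
s_6 = Round(s_5, k_5) = 0x008679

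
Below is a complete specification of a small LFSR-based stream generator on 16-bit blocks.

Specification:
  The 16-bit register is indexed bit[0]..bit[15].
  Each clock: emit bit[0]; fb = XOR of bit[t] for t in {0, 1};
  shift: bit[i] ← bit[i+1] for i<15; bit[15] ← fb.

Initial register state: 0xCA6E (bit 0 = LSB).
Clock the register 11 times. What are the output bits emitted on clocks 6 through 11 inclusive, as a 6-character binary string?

reg_0 = 0xCA6E
clock 1: out=0, reg = 0xE537
clock 2: out=1, reg = 0x729B
clock 3: out=1, reg = 0x394D
clock 4: out=1, reg = 0x9CA6
clock 5: out=0, reg = 0xCE53
clock 6: out=1, reg = 0x6729
clock 7: out=1, reg = 0xB394
clock 8: out=0, reg = 0x59CA
clock 9: out=0, reg = 0xACE5
clock 10: out=1, reg = 0xD672
clock 11: out=0, reg = 0xEB39

110010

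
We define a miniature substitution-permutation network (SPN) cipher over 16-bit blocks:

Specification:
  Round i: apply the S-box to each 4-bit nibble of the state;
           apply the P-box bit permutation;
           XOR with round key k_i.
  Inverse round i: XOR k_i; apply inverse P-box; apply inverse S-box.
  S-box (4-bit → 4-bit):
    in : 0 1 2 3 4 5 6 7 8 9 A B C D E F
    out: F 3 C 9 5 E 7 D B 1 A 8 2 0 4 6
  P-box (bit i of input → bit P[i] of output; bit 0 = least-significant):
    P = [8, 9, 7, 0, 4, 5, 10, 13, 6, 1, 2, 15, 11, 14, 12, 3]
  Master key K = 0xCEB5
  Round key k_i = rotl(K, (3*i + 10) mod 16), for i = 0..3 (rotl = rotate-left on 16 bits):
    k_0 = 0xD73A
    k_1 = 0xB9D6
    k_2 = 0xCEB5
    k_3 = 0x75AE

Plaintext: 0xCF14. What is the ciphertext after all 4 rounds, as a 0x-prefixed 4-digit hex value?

s_0 = plaintext = 0xCF14
s_1 = Round(s_0, k_0) = 0x968C
s_2 = Round(s_1, k_1) = 0x93A0
s_3 = Round(s_2, k_2) = 0x6554
s_4 = Round(s_3, k_3) = 0x8808

0x8808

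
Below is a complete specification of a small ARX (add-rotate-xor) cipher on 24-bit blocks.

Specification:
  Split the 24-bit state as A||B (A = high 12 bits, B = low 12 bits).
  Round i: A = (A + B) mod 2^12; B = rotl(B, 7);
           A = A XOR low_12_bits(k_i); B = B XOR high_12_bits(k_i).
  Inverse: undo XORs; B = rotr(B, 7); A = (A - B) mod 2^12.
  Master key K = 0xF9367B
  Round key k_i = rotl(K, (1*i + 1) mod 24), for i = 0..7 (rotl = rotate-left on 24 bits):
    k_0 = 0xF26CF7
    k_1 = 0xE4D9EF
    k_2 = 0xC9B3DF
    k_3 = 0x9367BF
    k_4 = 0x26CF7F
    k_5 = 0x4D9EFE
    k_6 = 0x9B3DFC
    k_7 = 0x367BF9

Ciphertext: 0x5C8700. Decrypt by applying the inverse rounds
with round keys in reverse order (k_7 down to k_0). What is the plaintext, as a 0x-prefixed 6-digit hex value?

s_0 = ciphertext = 0x5C8700
s_1 = InvRound(s_0, k_7) = 0x149CE8
s_2 = InvRound(s_1, k_6) = 0x14BB6A
s_3 = InvRound(s_2, k_5) = 0x93667F
s_4 = InvRound(s_3, k_4) = 0x3E1268
s_5 = InvRound(s_4, k_3) = 0x888BD6
s_6 = InvRound(s_5, k_2) = 0x1A99AE
s_7 = InvRound(s_6, k_1) = 0xBD7C6F
s_8 = InvRound(s_7, k_0) = 0xDFA926

0xDFA926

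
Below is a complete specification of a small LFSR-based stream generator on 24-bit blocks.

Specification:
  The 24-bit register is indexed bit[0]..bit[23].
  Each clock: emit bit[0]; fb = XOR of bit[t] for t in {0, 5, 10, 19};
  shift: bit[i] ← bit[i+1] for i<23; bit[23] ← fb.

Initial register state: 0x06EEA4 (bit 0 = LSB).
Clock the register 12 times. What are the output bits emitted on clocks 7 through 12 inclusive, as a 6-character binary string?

010111

reg_0 = 0x06EEA4
clock 1: out=0, reg = 0x037752
clock 2: out=0, reg = 0x81BBA9
clock 3: out=1, reg = 0x40DDD4
clock 4: out=0, reg = 0xA06EEA
clock 5: out=0, reg = 0x503775
clock 6: out=1, reg = 0xA81BBA
clock 7: out=0, reg = 0x540DDD
clock 8: out=1, reg = 0x2A06EE
clock 9: out=0, reg = 0x950377
clock 10: out=1, reg = 0x4A81BB
clock 11: out=1, reg = 0xA540DD
clock 12: out=1, reg = 0xD2A06E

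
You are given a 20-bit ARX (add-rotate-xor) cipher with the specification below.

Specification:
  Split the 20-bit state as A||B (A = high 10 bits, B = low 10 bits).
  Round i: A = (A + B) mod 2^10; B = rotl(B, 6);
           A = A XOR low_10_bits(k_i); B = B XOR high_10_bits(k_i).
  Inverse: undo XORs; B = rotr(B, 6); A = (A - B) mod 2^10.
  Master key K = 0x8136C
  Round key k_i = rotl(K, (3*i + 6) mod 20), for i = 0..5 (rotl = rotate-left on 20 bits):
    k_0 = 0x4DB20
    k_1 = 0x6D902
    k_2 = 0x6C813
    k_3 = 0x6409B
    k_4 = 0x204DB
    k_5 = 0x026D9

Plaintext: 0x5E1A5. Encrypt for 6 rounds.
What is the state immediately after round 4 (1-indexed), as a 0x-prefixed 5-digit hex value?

0x5EBC9

s_0 = plaintext = 0x5E1A5
s_1 = Round(s_0, k_0) = 0x0F46C
s_2 = Round(s_1, k_1) = 0x6AEB0
s_3 = Round(s_2, k_2) = 0x12199
s_4 = Round(s_3, k_3) = 0x5EBC9
s_5 = Round(s_4, k_4) = 0x662FD
s_6 = Round(s_5, k_5) = 0x93366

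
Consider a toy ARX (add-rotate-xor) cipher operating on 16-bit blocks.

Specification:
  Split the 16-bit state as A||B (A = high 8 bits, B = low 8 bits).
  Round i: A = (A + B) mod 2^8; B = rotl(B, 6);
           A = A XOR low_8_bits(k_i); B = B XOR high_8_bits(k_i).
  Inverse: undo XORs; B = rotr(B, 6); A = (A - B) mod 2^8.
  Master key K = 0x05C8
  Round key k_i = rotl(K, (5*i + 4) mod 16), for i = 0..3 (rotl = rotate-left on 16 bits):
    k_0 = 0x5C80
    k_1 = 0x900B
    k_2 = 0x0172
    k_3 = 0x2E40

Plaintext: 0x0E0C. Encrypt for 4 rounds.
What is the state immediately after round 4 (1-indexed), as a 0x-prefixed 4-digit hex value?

0x5B1A

s_0 = plaintext = 0x0E0C
s_1 = Round(s_0, k_0) = 0x9A5F
s_2 = Round(s_1, k_1) = 0xF247
s_3 = Round(s_2, k_2) = 0x4BD0
s_4 = Round(s_3, k_3) = 0x5B1A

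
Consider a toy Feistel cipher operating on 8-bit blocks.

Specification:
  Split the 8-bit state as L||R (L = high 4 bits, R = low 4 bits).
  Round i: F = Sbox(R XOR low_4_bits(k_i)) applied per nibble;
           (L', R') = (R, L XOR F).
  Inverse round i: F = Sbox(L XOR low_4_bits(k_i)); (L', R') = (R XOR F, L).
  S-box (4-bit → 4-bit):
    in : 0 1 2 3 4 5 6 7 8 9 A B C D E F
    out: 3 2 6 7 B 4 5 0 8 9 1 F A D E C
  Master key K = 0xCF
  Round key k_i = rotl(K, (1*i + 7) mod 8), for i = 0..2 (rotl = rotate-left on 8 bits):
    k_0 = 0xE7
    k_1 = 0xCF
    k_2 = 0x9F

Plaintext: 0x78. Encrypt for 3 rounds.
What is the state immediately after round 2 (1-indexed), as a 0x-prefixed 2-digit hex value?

s_0 = plaintext = 0x78
s_1 = Round(s_0, k_0) = 0x8B
s_2 = Round(s_1, k_1) = 0xB3
s_3 = Round(s_2, k_2) = 0x31

0xB3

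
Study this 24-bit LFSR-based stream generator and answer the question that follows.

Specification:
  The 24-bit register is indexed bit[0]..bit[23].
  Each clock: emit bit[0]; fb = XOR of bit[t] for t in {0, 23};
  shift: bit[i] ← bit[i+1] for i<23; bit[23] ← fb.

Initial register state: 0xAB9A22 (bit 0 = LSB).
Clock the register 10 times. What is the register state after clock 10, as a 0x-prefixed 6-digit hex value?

0x786AE6

reg_0 = 0xAB9A22
clock 1: out=0, reg = 0xD5CD11
clock 2: out=1, reg = 0x6AE688
clock 3: out=0, reg = 0x357344
clock 4: out=0, reg = 0x1AB9A2
clock 5: out=0, reg = 0x0D5CD1
clock 6: out=1, reg = 0x86AE68
clock 7: out=0, reg = 0xC35734
clock 8: out=0, reg = 0xE1AB9A
clock 9: out=0, reg = 0xF0D5CD
clock 10: out=1, reg = 0x786AE6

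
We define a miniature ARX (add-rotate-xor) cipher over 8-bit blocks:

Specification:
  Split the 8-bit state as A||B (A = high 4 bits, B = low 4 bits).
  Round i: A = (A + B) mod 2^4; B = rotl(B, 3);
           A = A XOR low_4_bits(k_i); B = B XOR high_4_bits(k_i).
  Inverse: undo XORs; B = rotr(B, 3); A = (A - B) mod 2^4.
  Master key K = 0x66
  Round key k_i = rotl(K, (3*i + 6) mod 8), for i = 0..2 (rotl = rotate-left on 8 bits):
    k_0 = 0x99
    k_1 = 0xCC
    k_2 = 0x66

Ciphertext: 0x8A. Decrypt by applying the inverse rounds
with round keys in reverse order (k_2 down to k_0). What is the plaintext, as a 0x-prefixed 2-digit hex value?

s_0 = ciphertext = 0x8A
s_1 = InvRound(s_0, k_2) = 0x59
s_2 = InvRound(s_1, k_1) = 0xFA
s_3 = InvRound(s_2, k_0) = 0x06

0x06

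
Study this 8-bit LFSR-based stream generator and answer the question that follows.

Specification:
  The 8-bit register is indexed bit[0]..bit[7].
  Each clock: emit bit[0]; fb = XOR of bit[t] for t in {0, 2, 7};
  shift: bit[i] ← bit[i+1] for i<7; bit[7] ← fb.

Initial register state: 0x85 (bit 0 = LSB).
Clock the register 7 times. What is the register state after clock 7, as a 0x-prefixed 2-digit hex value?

0x47

reg_0 = 0x85
clock 1: out=1, reg = 0xC2
clock 2: out=0, reg = 0xE1
clock 3: out=1, reg = 0x70
clock 4: out=0, reg = 0x38
clock 5: out=0, reg = 0x1C
clock 6: out=0, reg = 0x8E
clock 7: out=0, reg = 0x47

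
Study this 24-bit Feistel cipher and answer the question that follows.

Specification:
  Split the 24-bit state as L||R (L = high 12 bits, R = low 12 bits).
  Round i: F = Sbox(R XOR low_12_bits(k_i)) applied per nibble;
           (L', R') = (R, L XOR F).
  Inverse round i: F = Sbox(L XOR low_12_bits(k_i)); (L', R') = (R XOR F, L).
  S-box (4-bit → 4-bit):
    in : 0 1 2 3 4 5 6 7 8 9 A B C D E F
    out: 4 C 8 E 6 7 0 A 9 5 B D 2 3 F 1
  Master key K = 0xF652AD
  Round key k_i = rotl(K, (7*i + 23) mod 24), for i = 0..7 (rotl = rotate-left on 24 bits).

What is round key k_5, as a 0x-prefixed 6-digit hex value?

K = 0xF652AD
k_0 = rotl(K, (7*0+23) mod 24) = rotl(K, 23) = 0xFB2956
k_1 = rotl(K, (7*1+23) mod 24) = rotl(K, 6) = 0x94AB7D
k_2 = rotl(K, (7*2+23) mod 24) = rotl(K, 13) = 0x55BECA
k_3 = rotl(K, (7*3+23) mod 24) = rotl(K, 20) = 0xDF652A
k_4 = rotl(K, (7*4+23) mod 24) = rotl(K, 3) = 0xB2956F
k_5 = rotl(K, (7*5+23) mod 24) = rotl(K, 10) = 0x4AB7D9

0x4AB7D9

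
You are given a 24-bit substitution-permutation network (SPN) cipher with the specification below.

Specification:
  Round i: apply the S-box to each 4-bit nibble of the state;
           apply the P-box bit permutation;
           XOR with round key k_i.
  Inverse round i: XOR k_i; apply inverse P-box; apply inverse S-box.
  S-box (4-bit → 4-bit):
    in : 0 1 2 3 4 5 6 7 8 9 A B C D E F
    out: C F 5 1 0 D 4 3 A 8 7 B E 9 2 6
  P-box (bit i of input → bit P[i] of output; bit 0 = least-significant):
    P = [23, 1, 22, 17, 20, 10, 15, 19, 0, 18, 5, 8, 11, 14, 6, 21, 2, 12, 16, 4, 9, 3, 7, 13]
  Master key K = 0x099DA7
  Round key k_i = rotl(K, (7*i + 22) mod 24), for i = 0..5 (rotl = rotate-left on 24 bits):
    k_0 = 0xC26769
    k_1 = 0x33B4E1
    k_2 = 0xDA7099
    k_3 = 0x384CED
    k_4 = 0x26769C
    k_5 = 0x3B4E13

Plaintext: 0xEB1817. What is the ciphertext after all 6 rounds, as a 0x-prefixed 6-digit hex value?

s_0 = plaintext = 0xEB1817
s_1 = Round(s_0, k_0) = 0x7EBA37
s_2 = Round(s_1, k_1) = 0x87EECA
s_3 = Round(s_2, k_2) = 0x168497
s_4 = Round(s_3, k_3) = 0x912E67
s_5 = Round(s_4, k_4) = 0xA3CECA
s_6 = Round(s_5, k_5) = 0xD788DD

0xD788DD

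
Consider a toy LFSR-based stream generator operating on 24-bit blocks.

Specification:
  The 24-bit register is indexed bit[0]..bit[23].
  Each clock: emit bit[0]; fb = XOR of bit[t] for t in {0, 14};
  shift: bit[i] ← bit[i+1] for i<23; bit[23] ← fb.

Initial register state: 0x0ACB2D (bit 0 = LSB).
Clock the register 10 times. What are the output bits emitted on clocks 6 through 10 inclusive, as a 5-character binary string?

reg_0 = 0x0ACB2D
clock 1: out=1, reg = 0x056596
clock 2: out=0, reg = 0x82B2CB
clock 3: out=1, reg = 0xC15965
clock 4: out=1, reg = 0x60ACB2
clock 5: out=0, reg = 0x305659
clock 6: out=1, reg = 0x182B2C
clock 7: out=0, reg = 0x0C1596
clock 8: out=0, reg = 0x060ACB
clock 9: out=1, reg = 0x830565
clock 10: out=1, reg = 0xC182B2

10011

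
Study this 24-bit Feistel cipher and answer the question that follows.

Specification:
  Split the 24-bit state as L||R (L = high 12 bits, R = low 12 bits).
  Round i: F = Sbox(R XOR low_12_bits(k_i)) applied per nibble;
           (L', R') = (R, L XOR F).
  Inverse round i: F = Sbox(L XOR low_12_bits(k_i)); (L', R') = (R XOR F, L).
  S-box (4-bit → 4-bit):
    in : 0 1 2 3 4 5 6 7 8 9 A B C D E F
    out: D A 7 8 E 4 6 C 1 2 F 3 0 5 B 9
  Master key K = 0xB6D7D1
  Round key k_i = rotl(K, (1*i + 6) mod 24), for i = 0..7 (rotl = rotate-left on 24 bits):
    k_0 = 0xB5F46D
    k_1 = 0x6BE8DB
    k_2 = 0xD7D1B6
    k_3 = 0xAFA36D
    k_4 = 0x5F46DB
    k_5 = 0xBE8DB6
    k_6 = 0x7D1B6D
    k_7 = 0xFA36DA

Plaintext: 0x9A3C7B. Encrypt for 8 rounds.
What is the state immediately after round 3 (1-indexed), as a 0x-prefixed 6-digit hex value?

0x120523

s_0 = plaintext = 0x9A3C7B
s_1 = Round(s_0, k_0) = 0xC7B805
s_2 = Round(s_1, k_1) = 0x805120
s_3 = Round(s_2, k_2) = 0x120523
s_4 = Round(s_3, k_3) = 0x5237CB
s_5 = Round(s_4, k_4) = 0x7CBF8E
s_6 = Round(s_5, k_5) = 0xF8E04A
s_7 = Round(s_6, k_6) = 0x04ACF2
s_8 = Round(s_7, k_7) = 0xCF2F3B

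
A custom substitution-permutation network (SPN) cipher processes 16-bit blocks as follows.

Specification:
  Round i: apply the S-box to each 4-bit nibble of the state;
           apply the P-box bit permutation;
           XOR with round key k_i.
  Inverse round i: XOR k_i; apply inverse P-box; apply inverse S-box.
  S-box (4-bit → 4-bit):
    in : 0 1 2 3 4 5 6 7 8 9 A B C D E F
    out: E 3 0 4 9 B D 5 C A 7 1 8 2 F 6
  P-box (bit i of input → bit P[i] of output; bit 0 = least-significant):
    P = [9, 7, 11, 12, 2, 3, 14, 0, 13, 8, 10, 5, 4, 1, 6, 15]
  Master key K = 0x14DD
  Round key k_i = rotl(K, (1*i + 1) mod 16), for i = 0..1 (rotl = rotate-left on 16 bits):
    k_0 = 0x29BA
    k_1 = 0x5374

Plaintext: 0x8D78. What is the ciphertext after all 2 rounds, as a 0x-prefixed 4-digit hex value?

s_0 = plaintext = 0x8D78
s_1 = Round(s_0, k_0) = 0xF0FE
s_2 = Round(s_1, k_1) = 0x0C9E

0x0C9E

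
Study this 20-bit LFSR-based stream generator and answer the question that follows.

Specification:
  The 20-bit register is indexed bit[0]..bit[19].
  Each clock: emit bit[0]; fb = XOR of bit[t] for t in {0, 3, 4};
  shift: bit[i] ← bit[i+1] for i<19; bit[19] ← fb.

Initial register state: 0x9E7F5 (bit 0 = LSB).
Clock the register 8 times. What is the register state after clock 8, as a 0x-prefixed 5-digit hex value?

0x749E7

reg_0 = 0x9E7F5
clock 1: out=1, reg = 0x4F3FA
clock 2: out=0, reg = 0x279FD
clock 3: out=1, reg = 0x93CFE
clock 4: out=0, reg = 0x49E7F
clock 5: out=1, reg = 0xA4F3F
clock 6: out=1, reg = 0xD279F
clock 7: out=1, reg = 0xE93CF
clock 8: out=1, reg = 0x749E7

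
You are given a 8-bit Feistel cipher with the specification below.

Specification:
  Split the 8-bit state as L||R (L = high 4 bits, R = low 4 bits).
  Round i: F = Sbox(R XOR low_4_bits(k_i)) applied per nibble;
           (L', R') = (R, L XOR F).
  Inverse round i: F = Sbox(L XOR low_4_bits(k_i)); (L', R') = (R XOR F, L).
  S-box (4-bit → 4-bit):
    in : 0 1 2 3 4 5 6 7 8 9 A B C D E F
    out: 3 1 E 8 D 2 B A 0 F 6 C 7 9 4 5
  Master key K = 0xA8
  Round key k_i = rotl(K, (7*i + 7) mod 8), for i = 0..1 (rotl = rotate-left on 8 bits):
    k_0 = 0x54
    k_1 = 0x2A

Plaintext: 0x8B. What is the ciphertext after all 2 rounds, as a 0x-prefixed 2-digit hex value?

s_0 = plaintext = 0x8B
s_1 = Round(s_0, k_0) = 0xBD
s_2 = Round(s_1, k_1) = 0xD1

0xD1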